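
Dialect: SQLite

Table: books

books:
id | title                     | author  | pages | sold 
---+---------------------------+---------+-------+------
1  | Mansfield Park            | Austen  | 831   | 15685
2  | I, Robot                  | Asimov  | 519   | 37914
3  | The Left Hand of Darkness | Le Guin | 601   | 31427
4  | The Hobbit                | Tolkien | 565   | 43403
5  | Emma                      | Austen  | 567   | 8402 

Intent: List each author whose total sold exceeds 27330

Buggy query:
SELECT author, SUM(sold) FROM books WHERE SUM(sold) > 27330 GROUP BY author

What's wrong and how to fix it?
Bug: WHERE runs before GROUP BY, so aggregates aren't available there

Fix: Move the aggregate condition to a HAVING clause

Corrected query:
SELECT author, SUM(sold) FROM books GROUP BY author HAVING SUM(sold) > 27330

Result:
author  | SUM(sold)
--------+----------
Asimov  | 37914    
Le Guin | 31427    
Tolkien | 43403    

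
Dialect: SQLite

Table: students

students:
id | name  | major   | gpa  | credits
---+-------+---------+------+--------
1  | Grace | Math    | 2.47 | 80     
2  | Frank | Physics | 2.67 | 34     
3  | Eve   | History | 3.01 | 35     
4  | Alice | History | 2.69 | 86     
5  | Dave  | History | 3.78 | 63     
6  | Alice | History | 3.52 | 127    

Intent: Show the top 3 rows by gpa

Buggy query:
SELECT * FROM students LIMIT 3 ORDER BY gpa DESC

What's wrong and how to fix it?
Bug: ORDER BY cannot follow LIMIT; LIMIT is the final clause

Fix: Sort with ORDER BY, then apply LIMIT

Corrected query:
SELECT * FROM students ORDER BY gpa DESC LIMIT 3

Result:
id | name  | major   | gpa  | credits
---+-------+---------+------+--------
5  | Dave  | History | 3.78 | 63     
6  | Alice | History | 3.52 | 127    
3  | Eve   | History | 3.01 | 35     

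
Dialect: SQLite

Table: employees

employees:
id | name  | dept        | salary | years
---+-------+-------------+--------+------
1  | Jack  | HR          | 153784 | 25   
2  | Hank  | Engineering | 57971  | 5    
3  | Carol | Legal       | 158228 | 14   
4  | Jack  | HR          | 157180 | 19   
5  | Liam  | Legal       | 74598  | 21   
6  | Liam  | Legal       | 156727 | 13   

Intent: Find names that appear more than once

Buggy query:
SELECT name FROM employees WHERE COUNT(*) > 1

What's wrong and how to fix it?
Bug: COUNT(*) is an aggregate and cannot be used in WHERE

Fix: Group first, then use HAVING for the count condition

Corrected query:
SELECT name FROM employees GROUP BY name HAVING COUNT(*) > 1

Result:
name
----
Jack
Liam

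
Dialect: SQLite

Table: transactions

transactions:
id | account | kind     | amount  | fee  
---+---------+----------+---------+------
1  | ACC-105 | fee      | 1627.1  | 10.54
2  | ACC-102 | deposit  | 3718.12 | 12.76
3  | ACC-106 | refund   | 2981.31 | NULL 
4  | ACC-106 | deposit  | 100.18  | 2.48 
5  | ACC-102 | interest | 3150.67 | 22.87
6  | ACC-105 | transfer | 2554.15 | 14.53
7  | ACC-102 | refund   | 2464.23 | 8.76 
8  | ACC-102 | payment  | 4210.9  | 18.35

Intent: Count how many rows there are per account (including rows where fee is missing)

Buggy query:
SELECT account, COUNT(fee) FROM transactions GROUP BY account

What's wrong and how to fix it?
Bug: COUNT(column) counts non-NULL values only; rows with NULL fee aren't counted

Fix: Use COUNT(*) to count all rows regardless of NULL

Corrected query:
SELECT account, COUNT(*) FROM transactions GROUP BY account

Result:
account | COUNT(*)
--------+---------
ACC-102 | 4       
ACC-105 | 2       
ACC-106 | 2       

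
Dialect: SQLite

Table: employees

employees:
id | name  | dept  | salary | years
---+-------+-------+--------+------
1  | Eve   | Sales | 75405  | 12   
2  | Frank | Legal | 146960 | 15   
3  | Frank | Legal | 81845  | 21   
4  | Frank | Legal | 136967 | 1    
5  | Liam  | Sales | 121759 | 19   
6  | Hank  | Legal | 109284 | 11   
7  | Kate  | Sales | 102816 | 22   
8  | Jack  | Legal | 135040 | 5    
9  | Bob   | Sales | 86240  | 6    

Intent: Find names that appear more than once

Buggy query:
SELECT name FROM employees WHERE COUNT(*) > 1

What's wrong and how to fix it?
Bug: WHERE can't reference COUNT(*); aggregates are computed after WHERE

Fix: GROUP BY name, then filter groups with HAVING COUNT(*) > 1

Corrected query:
SELECT name FROM employees GROUP BY name HAVING COUNT(*) > 1

Result:
name 
-----
Frank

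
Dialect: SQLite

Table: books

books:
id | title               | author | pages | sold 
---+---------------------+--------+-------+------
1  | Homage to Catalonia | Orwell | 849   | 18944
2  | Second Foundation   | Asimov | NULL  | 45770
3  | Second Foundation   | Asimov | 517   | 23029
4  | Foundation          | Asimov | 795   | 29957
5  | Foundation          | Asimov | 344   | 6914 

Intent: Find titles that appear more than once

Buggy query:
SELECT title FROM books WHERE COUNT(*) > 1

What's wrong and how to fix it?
Bug: WHERE can't reference COUNT(*); aggregates are computed after WHERE

Fix: Group first, then use HAVING for the count condition

Corrected query:
SELECT title FROM books GROUP BY title HAVING COUNT(*) > 1

Result:
title            
-----------------
Foundation       
Second Foundation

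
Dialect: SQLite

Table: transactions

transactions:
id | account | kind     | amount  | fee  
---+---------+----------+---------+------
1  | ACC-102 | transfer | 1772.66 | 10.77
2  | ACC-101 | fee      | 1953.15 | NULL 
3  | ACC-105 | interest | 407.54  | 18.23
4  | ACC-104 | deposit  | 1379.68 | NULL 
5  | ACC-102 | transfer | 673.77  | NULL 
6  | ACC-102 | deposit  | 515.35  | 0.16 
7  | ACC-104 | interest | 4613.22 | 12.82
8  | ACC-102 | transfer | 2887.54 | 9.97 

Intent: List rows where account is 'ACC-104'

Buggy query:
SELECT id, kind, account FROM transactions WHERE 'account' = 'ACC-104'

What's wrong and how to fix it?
Bug: 'account' in single quotes is a string literal, not the column; the comparison is literal-vs-literal and never true

Fix: Reference the column as account without single quotes

Corrected query:
SELECT id, kind, account FROM transactions WHERE account = 'ACC-104'

Result:
id | kind     | account
---+----------+--------
4  | deposit  | ACC-104
7  | interest | ACC-104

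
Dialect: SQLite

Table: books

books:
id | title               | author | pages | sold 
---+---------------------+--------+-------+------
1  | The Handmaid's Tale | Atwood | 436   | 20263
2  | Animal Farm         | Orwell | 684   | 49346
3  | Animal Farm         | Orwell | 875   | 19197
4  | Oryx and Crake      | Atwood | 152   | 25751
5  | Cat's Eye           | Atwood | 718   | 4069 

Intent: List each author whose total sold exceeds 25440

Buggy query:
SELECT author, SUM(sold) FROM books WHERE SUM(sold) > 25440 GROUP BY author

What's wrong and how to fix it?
Bug: WHERE runs before GROUP BY, so aggregates aren't available there

Fix: Move the aggregate condition to a HAVING clause

Corrected query:
SELECT author, SUM(sold) FROM books GROUP BY author HAVING SUM(sold) > 25440

Result:
author | SUM(sold)
-------+----------
Atwood | 50083    
Orwell | 68543    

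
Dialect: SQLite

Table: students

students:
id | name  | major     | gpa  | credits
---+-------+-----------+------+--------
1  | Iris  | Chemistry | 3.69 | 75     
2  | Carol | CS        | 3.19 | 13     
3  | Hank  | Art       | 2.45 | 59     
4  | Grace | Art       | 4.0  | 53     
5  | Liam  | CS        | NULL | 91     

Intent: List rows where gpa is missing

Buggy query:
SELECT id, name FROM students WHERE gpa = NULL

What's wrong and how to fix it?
Bug: '= NULL' is always unknown in SQL three-valued logic, so no rows match

Fix: Replace '= NULL' with 'IS NULL'

Corrected query:
SELECT id, name FROM students WHERE gpa IS NULL

Result:
id | name
---+-----
5  | Liam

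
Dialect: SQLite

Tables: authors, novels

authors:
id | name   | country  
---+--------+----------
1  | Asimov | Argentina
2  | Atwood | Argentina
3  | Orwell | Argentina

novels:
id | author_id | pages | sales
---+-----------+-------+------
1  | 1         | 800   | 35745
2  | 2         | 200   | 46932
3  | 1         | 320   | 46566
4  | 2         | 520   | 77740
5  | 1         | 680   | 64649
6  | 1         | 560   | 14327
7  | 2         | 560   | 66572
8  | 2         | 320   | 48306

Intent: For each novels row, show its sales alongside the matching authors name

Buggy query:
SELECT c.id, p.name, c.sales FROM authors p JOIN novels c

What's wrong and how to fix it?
Bug: JOIN with no ON clause produces a cartesian product; every novels row pairs with every authors row

Fix: Specify the join condition linking the foreign key to the parent id

Corrected query:
SELECT c.id, p.name, c.sales FROM authors p JOIN novels c ON c.author_id = p.id

Result:
id | name   | sales
---+--------+------
1  | Asimov | 35745
2  | Atwood | 46932
3  | Asimov | 46566
4  | Atwood | 77740
5  | Asimov | 64649
6  | Asimov | 14327
7  | Atwood | 66572
8  | Atwood | 48306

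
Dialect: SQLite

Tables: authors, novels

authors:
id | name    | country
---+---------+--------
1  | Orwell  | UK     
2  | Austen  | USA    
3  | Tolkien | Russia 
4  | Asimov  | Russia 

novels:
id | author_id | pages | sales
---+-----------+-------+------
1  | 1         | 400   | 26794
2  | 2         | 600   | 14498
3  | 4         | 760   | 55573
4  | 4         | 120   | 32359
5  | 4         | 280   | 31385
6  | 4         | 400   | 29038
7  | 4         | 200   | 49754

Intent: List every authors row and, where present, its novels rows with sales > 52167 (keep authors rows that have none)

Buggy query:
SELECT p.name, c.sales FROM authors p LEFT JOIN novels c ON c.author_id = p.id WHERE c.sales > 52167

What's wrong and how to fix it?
Bug: Filtering c.sales in WHERE discards the NULL rows produced by LEFT JOIN, turning it into an inner join

Fix: Put 'c.sales > 52167' in the JOIN's ON clause instead of WHERE

Corrected query:
SELECT p.name, c.sales FROM authors p LEFT JOIN novels c ON c.author_id = p.id AND c.sales > 52167

Result:
name    | sales
--------+------
Orwell  | NULL 
Austen  | NULL 
Tolkien | NULL 
Asimov  | 55573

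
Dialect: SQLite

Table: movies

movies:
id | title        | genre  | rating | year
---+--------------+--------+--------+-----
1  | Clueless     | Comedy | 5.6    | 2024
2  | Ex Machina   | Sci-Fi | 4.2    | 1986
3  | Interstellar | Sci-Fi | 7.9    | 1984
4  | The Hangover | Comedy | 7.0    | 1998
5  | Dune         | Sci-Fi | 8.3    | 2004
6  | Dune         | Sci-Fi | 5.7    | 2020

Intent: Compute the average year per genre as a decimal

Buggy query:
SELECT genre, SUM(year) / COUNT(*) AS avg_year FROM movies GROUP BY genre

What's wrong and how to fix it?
Bug: SUM(year) and COUNT(*) are both integers; the division truncates the fractional part

Fix: Multiply by 1.0 (or CAST to REAL) to force floating-point division

Corrected query:
SELECT genre, SUM(year) * 1.0 / COUNT(*) AS avg_year FROM movies GROUP BY genre

Result:
genre  | avg_year
-------+---------
Comedy | 2011    
Sci-Fi | 1998.5  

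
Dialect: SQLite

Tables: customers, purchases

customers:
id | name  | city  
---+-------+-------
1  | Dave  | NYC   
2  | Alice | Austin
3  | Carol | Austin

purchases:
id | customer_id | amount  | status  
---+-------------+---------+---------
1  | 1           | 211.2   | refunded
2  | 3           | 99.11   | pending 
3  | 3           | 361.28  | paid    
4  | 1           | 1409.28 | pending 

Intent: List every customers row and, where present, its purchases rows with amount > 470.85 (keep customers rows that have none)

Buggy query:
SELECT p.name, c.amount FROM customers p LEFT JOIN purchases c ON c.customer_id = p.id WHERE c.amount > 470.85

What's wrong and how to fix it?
Bug: Filtering c.amount in WHERE discards the NULL rows produced by LEFT JOIN, turning it into an inner join

Fix: Move the right-table condition into the ON clause so unmatched parents are kept

Corrected query:
SELECT p.name, c.amount FROM customers p LEFT JOIN purchases c ON c.customer_id = p.id AND c.amount > 470.85

Result:
name  | amount 
------+--------
Dave  | 1409.28
Alice | NULL   
Carol | NULL   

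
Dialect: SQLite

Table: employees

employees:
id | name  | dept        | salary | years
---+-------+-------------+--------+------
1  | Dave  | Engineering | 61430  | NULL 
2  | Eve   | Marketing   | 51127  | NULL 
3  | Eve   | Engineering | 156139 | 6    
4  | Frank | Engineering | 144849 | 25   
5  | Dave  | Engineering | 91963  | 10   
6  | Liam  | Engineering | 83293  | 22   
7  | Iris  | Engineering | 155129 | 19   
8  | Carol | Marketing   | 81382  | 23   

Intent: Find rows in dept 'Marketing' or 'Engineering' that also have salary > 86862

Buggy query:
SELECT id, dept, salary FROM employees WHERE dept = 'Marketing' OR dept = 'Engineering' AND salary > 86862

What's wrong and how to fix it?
Bug: AND binds tighter than OR, so this parses as dept = 'Marketing' OR (dept = 'Engineering' AND salary > 86862)

Fix: Group the OR with parentheses (or use IN), then AND the threshold

Corrected query:
SELECT id, dept, salary FROM employees WHERE (dept = 'Marketing' OR dept = 'Engineering') AND salary > 86862

Result:
id | dept        | salary
---+-------------+-------
3  | Engineering | 156139
4  | Engineering | 144849
5  | Engineering | 91963 
7  | Engineering | 155129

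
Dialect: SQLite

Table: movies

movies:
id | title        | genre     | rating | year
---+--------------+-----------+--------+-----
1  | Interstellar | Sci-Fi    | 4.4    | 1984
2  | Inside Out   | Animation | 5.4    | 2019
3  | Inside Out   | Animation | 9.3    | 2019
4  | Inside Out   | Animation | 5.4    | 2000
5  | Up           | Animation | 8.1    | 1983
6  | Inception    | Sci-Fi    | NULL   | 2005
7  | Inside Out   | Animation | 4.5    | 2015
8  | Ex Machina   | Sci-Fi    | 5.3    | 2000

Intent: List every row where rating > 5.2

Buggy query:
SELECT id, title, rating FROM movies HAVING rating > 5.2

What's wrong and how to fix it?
Bug: HAVING filters the output of aggregation, but this query has no GROUP BY and no aggregate functions, so SQLite rejects it (HAVING clause on a non-aggregate query); the condition here is per row

Fix: Use WHERE for row-level filtering

Corrected query:
SELECT id, title, rating FROM movies WHERE rating > 5.2

Result:
id | title      | rating
---+------------+-------
2  | Inside Out | 5.4   
3  | Inside Out | 9.3   
4  | Inside Out | 5.4   
5  | Up         | 8.1   
8  | Ex Machina | 5.3   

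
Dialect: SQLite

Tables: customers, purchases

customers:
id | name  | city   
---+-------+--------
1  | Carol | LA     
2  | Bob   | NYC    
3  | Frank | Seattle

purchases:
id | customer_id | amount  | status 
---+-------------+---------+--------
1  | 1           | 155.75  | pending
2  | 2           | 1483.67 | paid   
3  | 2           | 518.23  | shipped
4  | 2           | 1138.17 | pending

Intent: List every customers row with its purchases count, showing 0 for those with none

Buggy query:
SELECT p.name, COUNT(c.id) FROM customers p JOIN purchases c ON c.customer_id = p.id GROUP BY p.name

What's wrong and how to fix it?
Bug: INNER JOIN drops customers rows that have no matching purchases rows

Fix: Switch to LEFT JOIN to retain unmatched parent rows

Corrected query:
SELECT p.name, COUNT(c.id) FROM customers p LEFT JOIN purchases c ON c.customer_id = p.id GROUP BY p.name

Result:
name  | COUNT(c.id)
------+------------
Bob   | 3          
Carol | 1          
Frank | 0          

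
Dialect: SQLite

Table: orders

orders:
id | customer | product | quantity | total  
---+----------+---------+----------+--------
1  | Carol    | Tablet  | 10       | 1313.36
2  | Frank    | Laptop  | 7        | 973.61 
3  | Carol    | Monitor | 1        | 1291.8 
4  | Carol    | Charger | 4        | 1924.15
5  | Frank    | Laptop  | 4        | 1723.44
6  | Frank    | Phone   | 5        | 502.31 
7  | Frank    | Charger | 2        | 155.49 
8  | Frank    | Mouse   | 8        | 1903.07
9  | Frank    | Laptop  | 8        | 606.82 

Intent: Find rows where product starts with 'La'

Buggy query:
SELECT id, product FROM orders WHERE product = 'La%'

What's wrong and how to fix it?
Bug: '=' compares the literal string including the % character; pattern matching needs LIKE

Fix: Replace '=' with LIKE so 'La%' is treated as a pattern

Corrected query:
SELECT id, product FROM orders WHERE product LIKE 'La%'

Result:
id | product
---+--------
2  | Laptop 
5  | Laptop 
9  | Laptop 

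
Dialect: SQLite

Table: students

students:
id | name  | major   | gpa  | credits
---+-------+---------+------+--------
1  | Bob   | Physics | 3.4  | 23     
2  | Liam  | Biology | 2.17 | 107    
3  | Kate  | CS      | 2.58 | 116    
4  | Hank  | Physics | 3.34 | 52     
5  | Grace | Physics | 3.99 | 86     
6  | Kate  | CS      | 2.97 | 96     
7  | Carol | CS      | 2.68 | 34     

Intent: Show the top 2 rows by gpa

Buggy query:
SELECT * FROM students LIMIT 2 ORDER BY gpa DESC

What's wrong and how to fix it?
Bug: LIMIT must come after ORDER BY

Fix: Sort with ORDER BY, then apply LIMIT

Corrected query:
SELECT * FROM students ORDER BY gpa DESC LIMIT 2

Result:
id | name  | major   | gpa  | credits
---+-------+---------+------+--------
5  | Grace | Physics | 3.99 | 86     
1  | Bob   | Physics | 3.4  | 23     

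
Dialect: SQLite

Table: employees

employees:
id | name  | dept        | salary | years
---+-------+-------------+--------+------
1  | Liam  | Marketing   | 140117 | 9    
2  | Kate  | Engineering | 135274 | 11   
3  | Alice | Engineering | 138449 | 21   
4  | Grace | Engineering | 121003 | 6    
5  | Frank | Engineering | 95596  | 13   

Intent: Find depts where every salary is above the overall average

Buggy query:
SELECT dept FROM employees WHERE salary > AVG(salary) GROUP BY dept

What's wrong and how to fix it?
Bug: AVG() is an aggregate; it can't sit directly in WHERE

Fix: Compute the overall average in a scalar subquery and compare each group's MIN against it in HAVING

Corrected query:
SELECT dept FROM employees GROUP BY dept HAVING MIN(salary) > (SELECT AVG(salary) FROM employees)

Result:
dept     
---------
Marketing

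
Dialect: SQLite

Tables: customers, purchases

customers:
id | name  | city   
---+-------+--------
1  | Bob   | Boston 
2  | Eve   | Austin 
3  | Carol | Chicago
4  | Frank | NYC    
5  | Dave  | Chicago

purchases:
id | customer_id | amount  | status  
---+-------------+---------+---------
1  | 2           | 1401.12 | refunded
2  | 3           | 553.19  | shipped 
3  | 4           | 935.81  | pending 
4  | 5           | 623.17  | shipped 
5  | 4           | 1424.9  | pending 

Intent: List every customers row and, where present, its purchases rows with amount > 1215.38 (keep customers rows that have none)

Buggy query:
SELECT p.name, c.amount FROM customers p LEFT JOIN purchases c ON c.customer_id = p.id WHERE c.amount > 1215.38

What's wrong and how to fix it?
Bug: A WHERE condition on the right-hand table after LEFT JOIN drops unmatched parents

Fix: Put 'c.amount > 1215.38' in the JOIN's ON clause instead of WHERE

Corrected query:
SELECT p.name, c.amount FROM customers p LEFT JOIN purchases c ON c.customer_id = p.id AND c.amount > 1215.38

Result:
name  | amount 
------+--------
Bob   | NULL   
Eve   | 1401.12
Carol | NULL   
Frank | 1424.9 
Dave  | NULL   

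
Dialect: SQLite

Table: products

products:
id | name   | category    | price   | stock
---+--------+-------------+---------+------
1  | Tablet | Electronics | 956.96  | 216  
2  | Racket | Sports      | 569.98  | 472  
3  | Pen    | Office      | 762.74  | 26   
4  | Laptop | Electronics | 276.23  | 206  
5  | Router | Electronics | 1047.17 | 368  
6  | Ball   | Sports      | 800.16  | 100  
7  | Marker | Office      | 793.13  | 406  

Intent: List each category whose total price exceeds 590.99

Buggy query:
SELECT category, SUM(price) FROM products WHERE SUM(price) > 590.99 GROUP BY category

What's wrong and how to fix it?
Bug: SUM(price) is an aggregate, but WHERE filters rows before aggregation

Fix: Move the aggregate condition to a HAVING clause

Corrected query:
SELECT category, SUM(price) FROM products GROUP BY category HAVING SUM(price) > 590.99

Result:
category    | SUM(price)
------------+-----------
Electronics | 2280.36   
Office      | 1555.87   
Sports      | 1370.14   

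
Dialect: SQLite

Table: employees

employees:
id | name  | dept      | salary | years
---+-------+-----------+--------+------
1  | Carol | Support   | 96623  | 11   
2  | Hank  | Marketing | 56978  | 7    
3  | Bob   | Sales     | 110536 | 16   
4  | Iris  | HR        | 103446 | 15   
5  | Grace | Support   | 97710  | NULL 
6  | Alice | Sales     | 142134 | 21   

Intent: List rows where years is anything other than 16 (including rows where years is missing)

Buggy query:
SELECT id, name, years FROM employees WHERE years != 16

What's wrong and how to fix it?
Bug: 'years != 16' is unknown when years is NULL, so NULL rows are silently excluded

Fix: Add an explicit OR years IS NULL to include the missing-value rows

Corrected query:
SELECT id, name, years FROM employees WHERE years != 16 OR years IS NULL

Result:
id | name  | years
---+-------+------
1  | Carol | 11   
2  | Hank  | 7    
4  | Iris  | 15   
5  | Grace | NULL 
6  | Alice | 21   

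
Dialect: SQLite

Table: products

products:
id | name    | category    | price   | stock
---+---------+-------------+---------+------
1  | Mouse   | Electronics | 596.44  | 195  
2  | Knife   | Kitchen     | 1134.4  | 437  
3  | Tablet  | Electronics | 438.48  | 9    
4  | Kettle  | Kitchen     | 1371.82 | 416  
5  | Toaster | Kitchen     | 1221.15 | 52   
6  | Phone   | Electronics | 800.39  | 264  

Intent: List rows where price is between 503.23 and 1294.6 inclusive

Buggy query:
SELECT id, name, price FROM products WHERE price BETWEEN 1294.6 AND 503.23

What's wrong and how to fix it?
Bug: BETWEEN expects the lower bound first; with 1294.6 AND 503.23 the range is empty

Fix: Write BETWEEN 503.23 AND 1294.6

Corrected query:
SELECT id, name, price FROM products WHERE price BETWEEN 503.23 AND 1294.6

Result:
id | name    | price  
---+---------+--------
1  | Mouse   | 596.44 
2  | Knife   | 1134.4 
5  | Toaster | 1221.15
6  | Phone   | 800.39 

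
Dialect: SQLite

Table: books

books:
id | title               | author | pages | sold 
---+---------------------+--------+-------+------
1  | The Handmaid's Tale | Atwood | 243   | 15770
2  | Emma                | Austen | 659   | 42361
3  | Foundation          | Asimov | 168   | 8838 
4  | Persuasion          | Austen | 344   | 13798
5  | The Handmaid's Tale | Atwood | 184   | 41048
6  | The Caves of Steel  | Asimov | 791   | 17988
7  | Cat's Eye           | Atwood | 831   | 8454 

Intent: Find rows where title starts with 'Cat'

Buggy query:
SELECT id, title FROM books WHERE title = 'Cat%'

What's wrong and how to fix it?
Bug: '=' compares the literal string including the % character; pattern matching needs LIKE

Fix: Replace '=' with LIKE so 'Cat%' is treated as a pattern

Corrected query:
SELECT id, title FROM books WHERE title LIKE 'Cat%'

Result:
id | title    
---+----------
7  | Cat's Eye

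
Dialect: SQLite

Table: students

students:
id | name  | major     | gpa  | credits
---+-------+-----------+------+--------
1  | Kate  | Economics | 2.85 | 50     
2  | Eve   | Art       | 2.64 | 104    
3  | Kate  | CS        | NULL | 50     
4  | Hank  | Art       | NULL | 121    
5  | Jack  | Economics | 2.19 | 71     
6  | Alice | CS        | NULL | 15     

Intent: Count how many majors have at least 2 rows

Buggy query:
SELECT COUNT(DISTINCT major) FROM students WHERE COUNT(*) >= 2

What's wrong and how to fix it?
Bug: COUNT(*) cannot appear in WHERE; the per-group count doesn't exist yet

Fix: Group first with HAVING COUNT(*) >= 2, then COUNT the resulting groups

Corrected query:
SELECT COUNT(*) FROM (SELECT major FROM students GROUP BY major HAVING COUNT(*) >= 2)

Result:
COUNT(*)
--------
3       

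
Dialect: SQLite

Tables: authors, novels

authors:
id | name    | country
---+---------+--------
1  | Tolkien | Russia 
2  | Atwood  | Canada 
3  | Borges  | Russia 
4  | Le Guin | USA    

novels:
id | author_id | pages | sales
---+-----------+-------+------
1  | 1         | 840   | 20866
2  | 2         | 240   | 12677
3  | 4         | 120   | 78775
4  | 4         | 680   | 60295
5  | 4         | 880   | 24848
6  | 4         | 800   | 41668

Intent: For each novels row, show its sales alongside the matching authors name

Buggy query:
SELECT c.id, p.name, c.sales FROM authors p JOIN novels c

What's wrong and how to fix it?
Bug: Missing join condition: each novels row is matched to all authors rows instead of just its own

Fix: Specify the join condition linking the foreign key to the parent id

Corrected query:
SELECT c.id, p.name, c.sales FROM authors p JOIN novels c ON c.author_id = p.id

Result:
id | name    | sales
---+---------+------
1  | Tolkien | 20866
2  | Atwood  | 12677
3  | Le Guin | 78775
4  | Le Guin | 60295
5  | Le Guin | 24848
6  | Le Guin | 41668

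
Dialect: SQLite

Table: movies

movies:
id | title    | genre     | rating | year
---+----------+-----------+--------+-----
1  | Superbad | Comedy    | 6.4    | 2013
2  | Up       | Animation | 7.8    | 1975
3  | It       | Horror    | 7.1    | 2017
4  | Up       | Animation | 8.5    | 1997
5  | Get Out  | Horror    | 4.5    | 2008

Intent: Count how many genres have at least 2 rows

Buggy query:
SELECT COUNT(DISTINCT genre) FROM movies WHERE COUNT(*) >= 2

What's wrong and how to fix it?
Bug: WHERE filters individual rows, not groups, so a group-level COUNT is invalid there

Fix: Group first with HAVING COUNT(*) >= 2, then COUNT the resulting groups

Corrected query:
SELECT COUNT(*) FROM (SELECT genre FROM movies GROUP BY genre HAVING COUNT(*) >= 2)

Result:
COUNT(*)
--------
2       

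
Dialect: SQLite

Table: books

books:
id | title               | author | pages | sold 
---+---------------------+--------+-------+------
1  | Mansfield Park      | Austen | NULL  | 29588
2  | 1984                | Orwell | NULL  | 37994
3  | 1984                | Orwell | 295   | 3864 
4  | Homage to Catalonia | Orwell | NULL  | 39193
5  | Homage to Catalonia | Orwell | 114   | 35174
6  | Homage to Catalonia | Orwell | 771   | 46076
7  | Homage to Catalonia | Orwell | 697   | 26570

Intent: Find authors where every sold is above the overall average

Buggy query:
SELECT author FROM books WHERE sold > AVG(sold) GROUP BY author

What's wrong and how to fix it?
Bug: AVG() is an aggregate; it can't sit directly in WHERE

Fix: Compute the overall average in a scalar subquery and compare each group's MIN against it in HAVING

Corrected query:
SELECT author FROM books GROUP BY author HAVING MIN(sold) > (SELECT AVG(sold) FROM books)

Result:
(no rows)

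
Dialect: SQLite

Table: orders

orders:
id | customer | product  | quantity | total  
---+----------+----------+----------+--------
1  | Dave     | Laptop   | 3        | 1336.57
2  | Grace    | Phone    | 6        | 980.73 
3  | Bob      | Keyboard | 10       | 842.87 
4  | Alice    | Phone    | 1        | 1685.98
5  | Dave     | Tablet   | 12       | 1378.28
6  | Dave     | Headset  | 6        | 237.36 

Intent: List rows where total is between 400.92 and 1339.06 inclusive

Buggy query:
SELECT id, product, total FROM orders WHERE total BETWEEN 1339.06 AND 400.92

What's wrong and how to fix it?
Bug: The bounds are reversed; BETWEEN a AND b requires a <= b to match anything

Fix: Swap the bounds so the smaller value comes first

Corrected query:
SELECT id, product, total FROM orders WHERE total BETWEEN 400.92 AND 1339.06

Result:
id | product  | total  
---+----------+--------
1  | Laptop   | 1336.57
2  | Phone    | 980.73 
3  | Keyboard | 842.87 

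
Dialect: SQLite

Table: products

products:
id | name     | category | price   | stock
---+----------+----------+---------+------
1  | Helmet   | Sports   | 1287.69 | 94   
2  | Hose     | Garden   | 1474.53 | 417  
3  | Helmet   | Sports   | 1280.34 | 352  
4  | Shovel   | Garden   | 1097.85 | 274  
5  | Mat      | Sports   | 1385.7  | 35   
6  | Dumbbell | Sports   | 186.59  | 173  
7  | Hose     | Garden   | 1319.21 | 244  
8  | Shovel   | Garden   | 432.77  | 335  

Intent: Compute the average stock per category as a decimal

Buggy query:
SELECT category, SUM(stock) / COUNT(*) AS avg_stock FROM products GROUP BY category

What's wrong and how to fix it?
Bug: Both operands are integers, so '/' performs integer division and truncates

Fix: Cast one side to REAL so the division keeps the fractional part

Corrected query:
SELECT category, SUM(stock) * 1.0 / COUNT(*) AS avg_stock FROM products GROUP BY category

Result:
category | avg_stock
---------+----------
Garden   | 317.5    
Sports   | 163.5    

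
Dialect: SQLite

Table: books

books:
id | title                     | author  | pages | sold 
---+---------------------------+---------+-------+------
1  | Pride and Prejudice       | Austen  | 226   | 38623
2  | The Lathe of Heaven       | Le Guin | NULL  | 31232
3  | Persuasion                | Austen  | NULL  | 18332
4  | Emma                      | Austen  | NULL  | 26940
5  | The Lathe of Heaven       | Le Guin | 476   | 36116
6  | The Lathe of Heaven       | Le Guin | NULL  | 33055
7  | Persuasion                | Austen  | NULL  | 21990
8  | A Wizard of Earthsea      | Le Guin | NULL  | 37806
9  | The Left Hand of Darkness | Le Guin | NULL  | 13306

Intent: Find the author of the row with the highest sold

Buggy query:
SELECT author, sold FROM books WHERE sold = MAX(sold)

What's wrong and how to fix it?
Bug: WHERE is evaluated per row; an aggregate over the whole table isn't defined there

Fix: Use a subquery: WHERE sold = (SELECT MAX(sold) FROM books)

Corrected query:
SELECT author, sold FROM books WHERE sold = (SELECT MAX(sold) FROM books)

Result:
author | sold 
-------+------
Austen | 38623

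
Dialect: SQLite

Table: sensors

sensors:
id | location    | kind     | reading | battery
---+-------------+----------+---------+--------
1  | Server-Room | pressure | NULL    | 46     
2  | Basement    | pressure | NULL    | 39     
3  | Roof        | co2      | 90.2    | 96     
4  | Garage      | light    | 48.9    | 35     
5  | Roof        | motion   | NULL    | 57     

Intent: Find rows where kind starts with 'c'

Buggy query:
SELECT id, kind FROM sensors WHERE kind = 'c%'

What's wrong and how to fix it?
Bug: '=' compares the literal string including the % character; pattern matching needs LIKE

Fix: Use LIKE for wildcard pattern matching

Corrected query:
SELECT id, kind FROM sensors WHERE kind LIKE 'c%'

Result:
id | kind
---+-----
3  | co2 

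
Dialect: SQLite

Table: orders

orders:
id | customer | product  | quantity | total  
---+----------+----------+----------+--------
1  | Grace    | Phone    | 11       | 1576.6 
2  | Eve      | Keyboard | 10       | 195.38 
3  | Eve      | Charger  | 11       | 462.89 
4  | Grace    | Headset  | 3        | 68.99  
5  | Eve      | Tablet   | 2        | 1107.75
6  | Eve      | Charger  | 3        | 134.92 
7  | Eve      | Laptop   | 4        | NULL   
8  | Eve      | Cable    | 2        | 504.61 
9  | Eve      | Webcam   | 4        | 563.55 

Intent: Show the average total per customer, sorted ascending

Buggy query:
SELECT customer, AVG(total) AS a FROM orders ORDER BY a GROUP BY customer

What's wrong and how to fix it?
Bug: ORDER BY appears before GROUP BY; SQL clause order requires GROUP BY first

Fix: Reorder: SELECT … FROM … GROUP BY … ORDER BY …

Corrected query:
SELECT customer, AVG(total) AS a FROM orders GROUP BY customer ORDER BY a

Result:
customer | a      
---------+--------
Eve      | 494.85 
Grace    | 822.795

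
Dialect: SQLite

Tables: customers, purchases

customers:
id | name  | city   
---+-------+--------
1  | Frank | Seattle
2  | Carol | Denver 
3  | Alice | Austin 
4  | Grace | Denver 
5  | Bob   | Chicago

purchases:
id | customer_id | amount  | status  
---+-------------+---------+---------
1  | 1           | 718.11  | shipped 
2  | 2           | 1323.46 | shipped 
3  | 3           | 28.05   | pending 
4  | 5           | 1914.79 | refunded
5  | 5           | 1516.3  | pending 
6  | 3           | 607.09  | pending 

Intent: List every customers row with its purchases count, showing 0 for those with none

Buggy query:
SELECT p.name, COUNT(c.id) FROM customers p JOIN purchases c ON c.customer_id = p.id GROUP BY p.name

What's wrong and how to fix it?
Bug: INNER JOIN drops customers rows that have no matching purchases rows

Fix: Switch to LEFT JOIN to retain unmatched parent rows

Corrected query:
SELECT p.name, COUNT(c.id) FROM customers p LEFT JOIN purchases c ON c.customer_id = p.id GROUP BY p.name

Result:
name  | COUNT(c.id)
------+------------
Alice | 2          
Bob   | 2          
Carol | 1          
Frank | 1          
Grace | 0          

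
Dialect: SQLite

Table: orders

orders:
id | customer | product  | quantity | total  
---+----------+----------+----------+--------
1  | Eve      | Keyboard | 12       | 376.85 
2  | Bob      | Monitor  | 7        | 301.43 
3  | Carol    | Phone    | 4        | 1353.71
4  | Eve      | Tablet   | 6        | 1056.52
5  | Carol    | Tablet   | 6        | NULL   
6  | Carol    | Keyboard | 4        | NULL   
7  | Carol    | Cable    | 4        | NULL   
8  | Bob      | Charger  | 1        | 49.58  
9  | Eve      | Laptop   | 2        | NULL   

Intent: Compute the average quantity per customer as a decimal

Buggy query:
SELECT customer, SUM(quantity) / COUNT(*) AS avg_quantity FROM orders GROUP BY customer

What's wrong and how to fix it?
Bug: Both operands are integers, so '/' performs integer division and truncates

Fix: Cast one side to REAL so the division keeps the fractional part

Corrected query:
SELECT customer, SUM(quantity) * 1.0 / COUNT(*) AS avg_quantity FROM orders GROUP BY customer

Result:
customer | avg_quantity
---------+-------------
Bob      | 4           
Carol    | 4.5         
Eve      | 6.666667    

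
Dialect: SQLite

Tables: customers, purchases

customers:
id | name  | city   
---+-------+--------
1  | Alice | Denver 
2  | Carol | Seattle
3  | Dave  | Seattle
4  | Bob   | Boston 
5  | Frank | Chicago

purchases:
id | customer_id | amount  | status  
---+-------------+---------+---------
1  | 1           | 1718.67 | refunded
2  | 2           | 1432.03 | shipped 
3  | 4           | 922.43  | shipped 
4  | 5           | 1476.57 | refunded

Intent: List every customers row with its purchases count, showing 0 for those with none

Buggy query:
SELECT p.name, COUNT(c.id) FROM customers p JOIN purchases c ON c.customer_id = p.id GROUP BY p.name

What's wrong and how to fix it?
Bug: INNER JOIN drops customers rows that have no matching purchases rows

Fix: Use LEFT JOIN so parents without children still appear (COUNT(c.id) gives 0)

Corrected query:
SELECT p.name, COUNT(c.id) FROM customers p LEFT JOIN purchases c ON c.customer_id = p.id GROUP BY p.name

Result:
name  | COUNT(c.id)
------+------------
Alice | 1          
Bob   | 1          
Carol | 1          
Dave  | 0          
Frank | 1          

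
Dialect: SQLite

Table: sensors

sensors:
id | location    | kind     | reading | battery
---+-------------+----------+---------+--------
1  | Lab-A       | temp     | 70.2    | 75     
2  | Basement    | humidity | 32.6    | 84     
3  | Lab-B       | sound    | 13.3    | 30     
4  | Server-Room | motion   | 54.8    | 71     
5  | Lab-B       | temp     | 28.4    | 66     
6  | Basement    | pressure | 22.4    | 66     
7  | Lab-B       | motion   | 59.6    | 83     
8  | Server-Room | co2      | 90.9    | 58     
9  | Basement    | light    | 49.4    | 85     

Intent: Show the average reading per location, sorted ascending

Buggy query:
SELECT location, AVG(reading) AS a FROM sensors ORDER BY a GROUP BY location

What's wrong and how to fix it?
Bug: GROUP BY must precede ORDER BY

Fix: Reorder: SELECT … FROM … GROUP BY … ORDER BY …

Corrected query:
SELECT location, AVG(reading) AS a FROM sensors GROUP BY location ORDER BY a

Result:
location    | a        
------------+----------
Lab-B       | 33.766667
Basement    | 34.8     
Lab-A       | 70.2     
Server-Room | 72.85    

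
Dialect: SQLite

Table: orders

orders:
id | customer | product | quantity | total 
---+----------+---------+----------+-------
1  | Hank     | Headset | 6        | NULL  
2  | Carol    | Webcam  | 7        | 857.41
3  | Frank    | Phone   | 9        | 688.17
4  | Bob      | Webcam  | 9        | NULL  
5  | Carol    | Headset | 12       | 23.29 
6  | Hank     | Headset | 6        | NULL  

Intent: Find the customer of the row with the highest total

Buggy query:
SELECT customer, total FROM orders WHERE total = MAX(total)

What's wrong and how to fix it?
Bug: WHERE is evaluated per row; an aggregate over the whole table isn't defined there

Fix: Wrap MAX in a scalar subquery so WHERE compares against a single value

Corrected query:
SELECT customer, total FROM orders WHERE total = (SELECT MAX(total) FROM orders)

Result:
customer | total 
---------+-------
Carol    | 857.41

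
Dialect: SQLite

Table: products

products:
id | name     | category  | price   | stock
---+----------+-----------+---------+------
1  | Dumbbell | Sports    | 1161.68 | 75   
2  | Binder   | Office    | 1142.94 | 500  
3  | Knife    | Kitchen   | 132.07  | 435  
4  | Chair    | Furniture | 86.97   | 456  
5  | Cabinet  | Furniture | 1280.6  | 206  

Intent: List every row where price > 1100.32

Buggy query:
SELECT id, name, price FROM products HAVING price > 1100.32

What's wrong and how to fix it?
Bug: HAVING filters the output of aggregation, but this query has no GROUP BY and no aggregate functions, so SQLite rejects it (HAVING clause on a non-aggregate query); the condition here is per row

Fix: Use WHERE for row-level filtering

Corrected query:
SELECT id, name, price FROM products WHERE price > 1100.32

Result:
id | name     | price  
---+----------+--------
1  | Dumbbell | 1161.68
2  | Binder   | 1142.94
5  | Cabinet  | 1280.6 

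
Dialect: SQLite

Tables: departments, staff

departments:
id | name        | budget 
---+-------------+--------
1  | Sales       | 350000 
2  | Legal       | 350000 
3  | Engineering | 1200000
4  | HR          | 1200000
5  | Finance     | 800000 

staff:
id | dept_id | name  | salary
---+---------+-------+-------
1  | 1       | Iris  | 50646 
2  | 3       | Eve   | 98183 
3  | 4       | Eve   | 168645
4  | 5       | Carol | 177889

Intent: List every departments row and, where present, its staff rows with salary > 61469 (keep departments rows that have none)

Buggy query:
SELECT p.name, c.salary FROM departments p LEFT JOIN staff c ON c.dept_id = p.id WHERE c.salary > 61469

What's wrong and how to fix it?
Bug: Filtering c.salary in WHERE discards the NULL rows produced by LEFT JOIN, turning it into an inner join

Fix: Put 'c.salary > 61469' in the JOIN's ON clause instead of WHERE

Corrected query:
SELECT p.name, c.salary FROM departments p LEFT JOIN staff c ON c.dept_id = p.id AND c.salary > 61469

Result:
name        | salary
------------+-------
Sales       | NULL  
Legal       | NULL  
Engineering | 98183 
HR          | 168645
Finance     | 177889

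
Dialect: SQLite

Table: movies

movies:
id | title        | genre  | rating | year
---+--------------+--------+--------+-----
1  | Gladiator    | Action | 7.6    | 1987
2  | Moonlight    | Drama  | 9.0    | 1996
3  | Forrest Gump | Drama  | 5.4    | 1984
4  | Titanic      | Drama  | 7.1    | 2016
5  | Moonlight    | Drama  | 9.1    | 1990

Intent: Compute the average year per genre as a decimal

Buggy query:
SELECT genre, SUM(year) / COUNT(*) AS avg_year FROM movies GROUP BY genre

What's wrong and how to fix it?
Bug: Both operands are integers, so '/' performs integer division and truncates

Fix: Multiply by 1.0 (or CAST to REAL) to force floating-point division

Corrected query:
SELECT genre, SUM(year) * 1.0 / COUNT(*) AS avg_year FROM movies GROUP BY genre

Result:
genre  | avg_year
-------+---------
Action | 1987    
Drama  | 1996.5  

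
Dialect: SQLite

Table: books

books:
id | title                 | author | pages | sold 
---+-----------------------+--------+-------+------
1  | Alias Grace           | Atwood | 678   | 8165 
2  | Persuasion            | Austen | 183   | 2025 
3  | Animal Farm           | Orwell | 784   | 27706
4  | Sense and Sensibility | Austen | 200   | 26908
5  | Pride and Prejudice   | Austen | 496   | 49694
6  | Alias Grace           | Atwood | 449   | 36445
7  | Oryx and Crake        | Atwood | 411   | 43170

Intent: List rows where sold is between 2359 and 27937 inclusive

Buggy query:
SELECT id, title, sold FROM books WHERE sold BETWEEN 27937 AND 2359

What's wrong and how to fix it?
Bug: The bounds are reversed; BETWEEN a AND b requires a <= b to match anything

Fix: Write BETWEEN 2359 AND 27937

Corrected query:
SELECT id, title, sold FROM books WHERE sold BETWEEN 2359 AND 27937

Result:
id | title                 | sold 
---+-----------------------+------
1  | Alias Grace           | 8165 
3  | Animal Farm           | 27706
4  | Sense and Sensibility | 26908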